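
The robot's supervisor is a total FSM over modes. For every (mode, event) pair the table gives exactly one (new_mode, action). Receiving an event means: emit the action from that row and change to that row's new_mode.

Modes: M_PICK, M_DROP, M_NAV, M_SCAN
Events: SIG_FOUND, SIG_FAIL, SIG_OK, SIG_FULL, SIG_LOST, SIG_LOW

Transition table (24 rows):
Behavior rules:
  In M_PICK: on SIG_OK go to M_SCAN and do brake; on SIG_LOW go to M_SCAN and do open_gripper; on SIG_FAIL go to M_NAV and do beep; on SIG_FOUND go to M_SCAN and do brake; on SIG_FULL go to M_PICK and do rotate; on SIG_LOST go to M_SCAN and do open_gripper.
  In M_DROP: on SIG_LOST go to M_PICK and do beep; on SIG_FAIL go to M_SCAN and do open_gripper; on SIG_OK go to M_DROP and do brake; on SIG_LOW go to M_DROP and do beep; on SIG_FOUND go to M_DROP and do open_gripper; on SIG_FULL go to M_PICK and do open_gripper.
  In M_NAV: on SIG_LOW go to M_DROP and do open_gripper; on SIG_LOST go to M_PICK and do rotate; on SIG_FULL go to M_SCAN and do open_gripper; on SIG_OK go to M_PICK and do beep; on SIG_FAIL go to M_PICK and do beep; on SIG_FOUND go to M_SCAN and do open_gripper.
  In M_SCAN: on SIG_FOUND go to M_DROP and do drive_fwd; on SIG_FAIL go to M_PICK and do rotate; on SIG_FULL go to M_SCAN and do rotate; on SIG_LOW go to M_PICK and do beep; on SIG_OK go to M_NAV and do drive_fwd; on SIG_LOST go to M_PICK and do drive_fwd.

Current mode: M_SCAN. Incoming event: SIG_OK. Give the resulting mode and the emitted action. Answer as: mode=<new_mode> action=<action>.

current mode = M_SCAN; filter table to that mode:
  (M_SCAN, SIG_FOUND) → (M_DROP, drive_fwd)
  (M_SCAN, SIG_FAIL) → (M_PICK, rotate)
  (M_SCAN, SIG_FULL) → (M_SCAN, rotate)
  (M_SCAN, SIG_LOW) → (M_PICK, beep)
  (M_SCAN, SIG_OK) → (M_NAV, drive_fwd)  ← event matches
  (M_SCAN, SIG_LOST) → (M_PICK, drive_fwd)
event = SIG_OK selects (M_NAV, drive_fwd)

mode=M_NAV action=drive_fwd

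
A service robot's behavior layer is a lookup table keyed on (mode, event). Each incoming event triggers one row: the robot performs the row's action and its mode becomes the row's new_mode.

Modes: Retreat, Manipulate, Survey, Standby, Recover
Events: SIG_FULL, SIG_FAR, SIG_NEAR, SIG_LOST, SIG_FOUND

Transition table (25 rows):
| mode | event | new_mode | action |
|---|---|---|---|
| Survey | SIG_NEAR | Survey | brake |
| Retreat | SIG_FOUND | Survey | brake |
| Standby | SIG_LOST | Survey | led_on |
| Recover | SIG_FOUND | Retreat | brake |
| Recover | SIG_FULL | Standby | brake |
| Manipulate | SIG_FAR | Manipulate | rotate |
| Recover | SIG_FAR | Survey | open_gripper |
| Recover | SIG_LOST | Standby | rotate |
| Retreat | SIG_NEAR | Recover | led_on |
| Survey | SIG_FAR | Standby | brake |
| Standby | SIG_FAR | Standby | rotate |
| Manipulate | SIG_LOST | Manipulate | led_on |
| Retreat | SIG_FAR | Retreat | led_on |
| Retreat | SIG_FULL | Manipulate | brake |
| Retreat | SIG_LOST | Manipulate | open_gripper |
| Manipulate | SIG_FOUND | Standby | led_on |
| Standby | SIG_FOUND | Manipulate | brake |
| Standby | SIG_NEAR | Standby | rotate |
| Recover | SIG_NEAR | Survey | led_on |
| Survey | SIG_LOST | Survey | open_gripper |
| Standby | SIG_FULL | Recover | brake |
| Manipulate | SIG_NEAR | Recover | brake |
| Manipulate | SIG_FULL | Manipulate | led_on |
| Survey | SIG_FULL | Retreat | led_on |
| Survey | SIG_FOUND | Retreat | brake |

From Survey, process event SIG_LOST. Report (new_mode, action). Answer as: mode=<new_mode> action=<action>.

current mode = Survey; filter table to that mode:
  (Survey, SIG_NEAR) → (Survey, brake)
  (Survey, SIG_FAR) → (Standby, brake)
  (Survey, SIG_LOST) → (Survey, open_gripper)  ← event matches
  (Survey, SIG_FULL) → (Retreat, led_on)
  (Survey, SIG_FOUND) → (Retreat, brake)
event = SIG_LOST selects (Survey, open_gripper)

mode=Survey action=open_gripper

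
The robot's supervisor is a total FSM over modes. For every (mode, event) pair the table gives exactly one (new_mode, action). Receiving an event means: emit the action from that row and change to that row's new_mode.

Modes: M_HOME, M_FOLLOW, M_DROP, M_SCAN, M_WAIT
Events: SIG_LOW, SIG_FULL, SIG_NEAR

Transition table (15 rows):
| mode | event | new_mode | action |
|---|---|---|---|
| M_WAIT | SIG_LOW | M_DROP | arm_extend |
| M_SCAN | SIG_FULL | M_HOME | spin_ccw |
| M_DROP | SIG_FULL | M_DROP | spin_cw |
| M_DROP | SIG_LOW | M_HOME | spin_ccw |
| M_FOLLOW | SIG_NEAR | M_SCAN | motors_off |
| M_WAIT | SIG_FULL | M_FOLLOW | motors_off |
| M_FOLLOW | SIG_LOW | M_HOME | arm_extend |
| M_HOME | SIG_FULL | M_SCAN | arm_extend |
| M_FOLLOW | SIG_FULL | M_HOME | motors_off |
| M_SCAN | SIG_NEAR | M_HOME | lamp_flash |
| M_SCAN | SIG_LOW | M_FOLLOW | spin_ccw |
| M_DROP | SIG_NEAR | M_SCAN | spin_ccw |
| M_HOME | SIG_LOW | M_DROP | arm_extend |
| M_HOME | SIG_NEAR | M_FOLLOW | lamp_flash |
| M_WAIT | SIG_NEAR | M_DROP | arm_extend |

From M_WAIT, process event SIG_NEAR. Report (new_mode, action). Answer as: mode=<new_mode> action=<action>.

mode=M_DROP action=arm_extend

current mode = M_WAIT; filter table to that mode:
  (M_WAIT, SIG_LOW) → (M_DROP, arm_extend)
  (M_WAIT, SIG_FULL) → (M_FOLLOW, motors_off)
  (M_WAIT, SIG_NEAR) → (M_DROP, arm_extend)  ← event matches
event = SIG_NEAR selects (M_DROP, arm_extend)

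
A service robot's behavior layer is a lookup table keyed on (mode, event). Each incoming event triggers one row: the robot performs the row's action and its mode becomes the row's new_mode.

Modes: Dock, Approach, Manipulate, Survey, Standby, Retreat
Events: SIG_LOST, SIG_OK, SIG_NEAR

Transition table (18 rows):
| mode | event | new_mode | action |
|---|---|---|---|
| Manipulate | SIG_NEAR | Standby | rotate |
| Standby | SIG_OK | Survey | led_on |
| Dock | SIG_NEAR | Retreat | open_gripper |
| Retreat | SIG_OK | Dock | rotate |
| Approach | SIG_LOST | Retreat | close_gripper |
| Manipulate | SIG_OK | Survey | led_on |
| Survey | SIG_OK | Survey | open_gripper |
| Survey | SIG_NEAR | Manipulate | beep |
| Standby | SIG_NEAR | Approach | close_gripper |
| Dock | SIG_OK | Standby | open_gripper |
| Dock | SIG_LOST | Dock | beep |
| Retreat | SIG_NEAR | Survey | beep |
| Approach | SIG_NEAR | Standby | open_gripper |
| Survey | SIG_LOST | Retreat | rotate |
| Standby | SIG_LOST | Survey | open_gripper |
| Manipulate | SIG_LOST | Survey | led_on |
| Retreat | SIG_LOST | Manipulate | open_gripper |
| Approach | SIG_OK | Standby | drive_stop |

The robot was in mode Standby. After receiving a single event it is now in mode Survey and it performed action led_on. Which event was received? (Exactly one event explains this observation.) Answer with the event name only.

SIG_OK

try SIG_LOST: (Standby, SIG_LOST) → (Survey, open_gripper)
try SIG_OK: (Standby, SIG_OK) → (Survey, led_on)  ← matches
try SIG_NEAR: (Standby, SIG_NEAR) → (Approach, close_gripper)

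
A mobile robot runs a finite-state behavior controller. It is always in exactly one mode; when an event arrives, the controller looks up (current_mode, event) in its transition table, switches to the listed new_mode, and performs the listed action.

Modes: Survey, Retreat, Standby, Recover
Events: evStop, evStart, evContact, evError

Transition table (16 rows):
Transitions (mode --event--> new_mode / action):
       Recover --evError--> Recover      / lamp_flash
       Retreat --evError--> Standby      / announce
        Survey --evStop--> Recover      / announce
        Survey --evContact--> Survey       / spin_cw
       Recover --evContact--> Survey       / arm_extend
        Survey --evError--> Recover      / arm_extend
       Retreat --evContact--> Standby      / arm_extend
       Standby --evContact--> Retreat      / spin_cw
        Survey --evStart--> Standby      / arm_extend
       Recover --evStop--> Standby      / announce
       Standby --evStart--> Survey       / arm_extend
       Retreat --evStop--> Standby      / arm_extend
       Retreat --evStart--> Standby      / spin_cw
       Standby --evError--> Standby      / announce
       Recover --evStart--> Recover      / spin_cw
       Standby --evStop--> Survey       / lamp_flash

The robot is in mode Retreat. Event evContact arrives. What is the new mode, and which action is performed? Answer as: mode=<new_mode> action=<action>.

current mode = Retreat; filter table to that mode:
  (Retreat, evError) → (Standby, announce)
  (Retreat, evContact) → (Standby, arm_extend)  ← event matches
  (Retreat, evStop) → (Standby, arm_extend)
  (Retreat, evStart) → (Standby, spin_cw)
event = evContact selects (Standby, arm_extend)

mode=Standby action=arm_extend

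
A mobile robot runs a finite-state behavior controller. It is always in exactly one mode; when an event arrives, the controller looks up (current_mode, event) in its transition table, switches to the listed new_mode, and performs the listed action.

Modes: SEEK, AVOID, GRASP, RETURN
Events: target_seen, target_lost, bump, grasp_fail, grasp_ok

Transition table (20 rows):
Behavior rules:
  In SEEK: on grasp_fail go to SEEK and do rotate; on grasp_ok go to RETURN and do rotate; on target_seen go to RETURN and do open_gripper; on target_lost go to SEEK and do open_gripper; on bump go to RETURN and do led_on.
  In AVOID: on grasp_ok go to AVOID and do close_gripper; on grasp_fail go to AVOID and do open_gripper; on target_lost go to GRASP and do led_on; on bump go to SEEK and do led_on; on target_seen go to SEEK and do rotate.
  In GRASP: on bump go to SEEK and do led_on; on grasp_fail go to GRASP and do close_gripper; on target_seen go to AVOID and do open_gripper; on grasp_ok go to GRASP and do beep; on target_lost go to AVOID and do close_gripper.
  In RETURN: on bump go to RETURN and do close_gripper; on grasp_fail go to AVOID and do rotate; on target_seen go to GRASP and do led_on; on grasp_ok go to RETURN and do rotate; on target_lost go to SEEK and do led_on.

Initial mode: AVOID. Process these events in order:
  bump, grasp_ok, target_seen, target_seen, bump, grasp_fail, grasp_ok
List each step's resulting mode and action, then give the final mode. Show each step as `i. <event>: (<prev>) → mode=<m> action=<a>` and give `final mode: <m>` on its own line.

final mode: RETURN

1. bump: (AVOID) → mode=SEEK action=led_on
2. grasp_ok: (SEEK) → mode=RETURN action=rotate
3. target_seen: (RETURN) → mode=GRASP action=led_on
4. target_seen: (GRASP) → mode=AVOID action=open_gripper
5. bump: (AVOID) → mode=SEEK action=led_on
6. grasp_fail: (SEEK) → mode=SEEK action=rotate
7. grasp_ok: (SEEK) → mode=RETURN action=rotate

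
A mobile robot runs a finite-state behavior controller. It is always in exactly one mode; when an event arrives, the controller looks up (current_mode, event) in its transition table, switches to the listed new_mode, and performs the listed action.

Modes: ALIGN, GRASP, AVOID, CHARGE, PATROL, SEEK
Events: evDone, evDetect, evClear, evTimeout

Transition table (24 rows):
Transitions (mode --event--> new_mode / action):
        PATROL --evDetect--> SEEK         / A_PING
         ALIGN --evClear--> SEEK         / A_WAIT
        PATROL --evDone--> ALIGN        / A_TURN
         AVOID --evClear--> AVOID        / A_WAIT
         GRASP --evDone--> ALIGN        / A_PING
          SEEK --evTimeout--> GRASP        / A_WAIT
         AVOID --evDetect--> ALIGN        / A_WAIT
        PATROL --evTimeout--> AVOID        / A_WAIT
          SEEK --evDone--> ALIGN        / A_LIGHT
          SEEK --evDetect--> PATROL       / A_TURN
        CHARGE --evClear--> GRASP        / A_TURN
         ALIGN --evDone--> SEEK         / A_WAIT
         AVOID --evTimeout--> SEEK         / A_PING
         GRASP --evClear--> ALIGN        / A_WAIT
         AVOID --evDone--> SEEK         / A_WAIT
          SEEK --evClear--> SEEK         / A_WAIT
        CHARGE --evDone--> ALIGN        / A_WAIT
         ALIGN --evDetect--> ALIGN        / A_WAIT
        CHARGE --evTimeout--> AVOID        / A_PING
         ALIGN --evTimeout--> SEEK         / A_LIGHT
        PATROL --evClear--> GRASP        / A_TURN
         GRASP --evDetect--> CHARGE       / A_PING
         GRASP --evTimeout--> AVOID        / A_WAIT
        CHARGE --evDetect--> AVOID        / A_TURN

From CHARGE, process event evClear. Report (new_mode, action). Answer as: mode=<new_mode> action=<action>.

mode=GRASP action=A_TURN

current mode = CHARGE; filter table to that mode:
  (CHARGE, evClear) → (GRASP, A_TURN)  ← event matches
  (CHARGE, evDone) → (ALIGN, A_WAIT)
  (CHARGE, evTimeout) → (AVOID, A_PING)
  (CHARGE, evDetect) → (AVOID, A_TURN)
event = evClear selects (GRASP, A_TURN)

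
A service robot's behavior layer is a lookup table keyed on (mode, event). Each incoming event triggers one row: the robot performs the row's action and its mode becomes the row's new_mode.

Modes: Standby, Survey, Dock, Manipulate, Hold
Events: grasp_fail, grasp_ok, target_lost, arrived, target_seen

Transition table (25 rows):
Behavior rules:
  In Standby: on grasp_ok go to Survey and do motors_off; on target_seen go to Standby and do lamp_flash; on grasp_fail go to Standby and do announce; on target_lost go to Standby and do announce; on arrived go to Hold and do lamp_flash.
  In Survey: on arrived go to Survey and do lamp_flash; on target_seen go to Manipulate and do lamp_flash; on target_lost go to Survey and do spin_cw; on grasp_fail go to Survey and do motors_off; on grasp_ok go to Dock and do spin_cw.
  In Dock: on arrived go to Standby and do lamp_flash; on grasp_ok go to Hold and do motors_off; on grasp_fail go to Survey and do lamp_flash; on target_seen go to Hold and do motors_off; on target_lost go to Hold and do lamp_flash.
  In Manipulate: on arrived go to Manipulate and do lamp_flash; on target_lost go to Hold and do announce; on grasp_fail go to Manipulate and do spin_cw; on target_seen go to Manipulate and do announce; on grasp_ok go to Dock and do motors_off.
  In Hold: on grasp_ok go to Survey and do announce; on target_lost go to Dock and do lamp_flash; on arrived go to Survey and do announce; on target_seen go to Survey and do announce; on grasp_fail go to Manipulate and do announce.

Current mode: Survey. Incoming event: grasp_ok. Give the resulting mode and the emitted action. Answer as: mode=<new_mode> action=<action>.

mode=Dock action=spin_cw

current mode = Survey; filter table to that mode:
  (Survey, arrived) → (Survey, lamp_flash)
  (Survey, target_seen) → (Manipulate, lamp_flash)
  (Survey, target_lost) → (Survey, spin_cw)
  (Survey, grasp_fail) → (Survey, motors_off)
  (Survey, grasp_ok) → (Dock, spin_cw)  ← event matches
event = grasp_ok selects (Dock, spin_cw)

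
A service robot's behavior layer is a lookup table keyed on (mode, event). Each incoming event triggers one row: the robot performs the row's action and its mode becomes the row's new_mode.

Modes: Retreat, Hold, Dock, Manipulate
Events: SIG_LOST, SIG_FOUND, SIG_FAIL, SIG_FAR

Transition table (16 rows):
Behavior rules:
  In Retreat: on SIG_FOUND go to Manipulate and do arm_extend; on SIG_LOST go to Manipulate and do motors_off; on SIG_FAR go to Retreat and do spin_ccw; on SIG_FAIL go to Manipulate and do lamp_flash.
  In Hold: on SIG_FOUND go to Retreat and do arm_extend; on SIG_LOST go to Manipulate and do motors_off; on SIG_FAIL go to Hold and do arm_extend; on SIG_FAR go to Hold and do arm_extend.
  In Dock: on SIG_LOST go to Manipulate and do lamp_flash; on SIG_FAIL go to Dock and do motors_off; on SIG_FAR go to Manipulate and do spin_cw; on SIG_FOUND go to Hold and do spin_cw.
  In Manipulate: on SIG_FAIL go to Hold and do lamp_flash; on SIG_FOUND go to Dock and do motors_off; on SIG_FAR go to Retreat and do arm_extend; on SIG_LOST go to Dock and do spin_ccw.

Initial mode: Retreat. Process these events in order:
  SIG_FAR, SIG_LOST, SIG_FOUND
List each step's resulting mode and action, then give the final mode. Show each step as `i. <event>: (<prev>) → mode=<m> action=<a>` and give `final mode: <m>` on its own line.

1. SIG_FAR: (Retreat) → mode=Retreat action=spin_ccw
2. SIG_LOST: (Retreat) → mode=Manipulate action=motors_off
3. SIG_FOUND: (Manipulate) → mode=Dock action=motors_off

final mode: Dock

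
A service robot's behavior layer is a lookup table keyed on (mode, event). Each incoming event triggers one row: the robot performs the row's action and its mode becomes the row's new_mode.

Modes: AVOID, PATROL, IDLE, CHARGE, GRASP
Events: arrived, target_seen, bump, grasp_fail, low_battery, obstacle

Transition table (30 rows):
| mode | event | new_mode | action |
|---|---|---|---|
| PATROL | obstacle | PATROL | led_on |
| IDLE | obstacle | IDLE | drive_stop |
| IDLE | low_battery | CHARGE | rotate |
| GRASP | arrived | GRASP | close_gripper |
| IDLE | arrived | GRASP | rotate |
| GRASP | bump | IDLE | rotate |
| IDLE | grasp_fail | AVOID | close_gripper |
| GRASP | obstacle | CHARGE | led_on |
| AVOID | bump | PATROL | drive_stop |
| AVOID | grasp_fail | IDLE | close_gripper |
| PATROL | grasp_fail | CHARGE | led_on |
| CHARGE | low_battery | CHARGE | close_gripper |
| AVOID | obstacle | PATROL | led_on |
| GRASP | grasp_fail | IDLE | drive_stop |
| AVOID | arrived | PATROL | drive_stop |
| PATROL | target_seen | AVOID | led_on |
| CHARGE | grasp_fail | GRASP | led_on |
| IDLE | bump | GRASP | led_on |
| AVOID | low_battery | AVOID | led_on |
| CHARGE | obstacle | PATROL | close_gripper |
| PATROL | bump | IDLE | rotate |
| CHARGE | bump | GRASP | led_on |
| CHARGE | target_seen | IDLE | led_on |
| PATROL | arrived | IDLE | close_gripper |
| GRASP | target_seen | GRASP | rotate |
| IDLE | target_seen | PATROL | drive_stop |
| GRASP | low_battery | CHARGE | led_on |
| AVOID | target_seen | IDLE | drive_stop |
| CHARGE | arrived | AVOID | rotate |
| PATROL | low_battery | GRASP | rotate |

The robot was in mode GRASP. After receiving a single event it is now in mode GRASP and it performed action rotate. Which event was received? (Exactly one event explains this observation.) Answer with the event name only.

try arrived: (GRASP, arrived) → (GRASP, close_gripper)
try target_seen: (GRASP, target_seen) → (GRASP, rotate)  ← matches
try bump: (GRASP, bump) → (IDLE, rotate)
try grasp_fail: (GRASP, grasp_fail) → (IDLE, drive_stop)
try low_battery: (GRASP, low_battery) → (CHARGE, led_on)
try obstacle: (GRASP, obstacle) → (CHARGE, led_on)

target_seen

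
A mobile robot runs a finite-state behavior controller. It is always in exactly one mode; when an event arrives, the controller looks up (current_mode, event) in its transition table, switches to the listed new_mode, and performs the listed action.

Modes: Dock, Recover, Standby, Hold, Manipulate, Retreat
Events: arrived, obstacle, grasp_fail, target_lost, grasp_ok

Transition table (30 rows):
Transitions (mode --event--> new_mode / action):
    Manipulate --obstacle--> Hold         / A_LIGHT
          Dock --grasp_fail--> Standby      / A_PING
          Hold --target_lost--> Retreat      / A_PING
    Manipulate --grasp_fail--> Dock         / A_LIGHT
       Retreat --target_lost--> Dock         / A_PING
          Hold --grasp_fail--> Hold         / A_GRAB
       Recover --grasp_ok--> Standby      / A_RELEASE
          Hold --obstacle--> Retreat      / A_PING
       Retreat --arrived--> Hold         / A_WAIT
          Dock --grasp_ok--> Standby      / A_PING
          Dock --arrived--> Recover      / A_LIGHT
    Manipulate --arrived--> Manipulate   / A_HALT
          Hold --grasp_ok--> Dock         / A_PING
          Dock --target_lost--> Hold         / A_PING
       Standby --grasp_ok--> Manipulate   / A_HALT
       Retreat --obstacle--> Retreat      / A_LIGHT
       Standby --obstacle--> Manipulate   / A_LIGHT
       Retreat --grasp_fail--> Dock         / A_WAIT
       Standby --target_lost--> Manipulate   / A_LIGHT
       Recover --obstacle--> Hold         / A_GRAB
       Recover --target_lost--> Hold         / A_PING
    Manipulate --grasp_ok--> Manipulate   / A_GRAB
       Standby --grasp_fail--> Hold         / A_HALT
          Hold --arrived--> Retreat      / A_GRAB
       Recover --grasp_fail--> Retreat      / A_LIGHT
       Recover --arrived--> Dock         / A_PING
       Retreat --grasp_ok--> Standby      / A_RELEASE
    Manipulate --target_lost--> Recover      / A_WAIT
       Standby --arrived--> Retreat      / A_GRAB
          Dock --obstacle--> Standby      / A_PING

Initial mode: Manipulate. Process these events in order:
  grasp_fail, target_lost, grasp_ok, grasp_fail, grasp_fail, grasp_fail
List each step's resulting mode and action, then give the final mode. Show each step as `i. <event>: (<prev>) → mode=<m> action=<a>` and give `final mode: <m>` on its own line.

1. grasp_fail: (Manipulate) → mode=Dock action=A_LIGHT
2. target_lost: (Dock) → mode=Hold action=A_PING
3. grasp_ok: (Hold) → mode=Dock action=A_PING
4. grasp_fail: (Dock) → mode=Standby action=A_PING
5. grasp_fail: (Standby) → mode=Hold action=A_HALT
6. grasp_fail: (Hold) → mode=Hold action=A_GRAB

final mode: Hold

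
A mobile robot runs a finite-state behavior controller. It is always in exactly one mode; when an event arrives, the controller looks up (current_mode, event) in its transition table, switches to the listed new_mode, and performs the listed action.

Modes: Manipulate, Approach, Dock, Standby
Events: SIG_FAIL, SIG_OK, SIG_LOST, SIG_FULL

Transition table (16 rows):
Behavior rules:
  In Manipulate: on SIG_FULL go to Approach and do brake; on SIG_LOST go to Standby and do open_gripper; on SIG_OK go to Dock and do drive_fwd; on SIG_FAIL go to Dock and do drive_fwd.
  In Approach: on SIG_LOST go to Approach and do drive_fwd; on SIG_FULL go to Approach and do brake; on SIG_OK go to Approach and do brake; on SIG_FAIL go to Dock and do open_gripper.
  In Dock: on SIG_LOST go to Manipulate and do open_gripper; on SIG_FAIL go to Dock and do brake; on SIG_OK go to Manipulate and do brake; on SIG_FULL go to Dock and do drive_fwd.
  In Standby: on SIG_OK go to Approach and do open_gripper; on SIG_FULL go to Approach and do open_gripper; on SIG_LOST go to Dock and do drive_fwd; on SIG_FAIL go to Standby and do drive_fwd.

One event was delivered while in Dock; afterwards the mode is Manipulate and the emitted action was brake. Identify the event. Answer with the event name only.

try SIG_FAIL: (Dock, SIG_FAIL) → (Dock, brake)
try SIG_OK: (Dock, SIG_OK) → (Manipulate, brake)  ← matches
try SIG_LOST: (Dock, SIG_LOST) → (Manipulate, open_gripper)
try SIG_FULL: (Dock, SIG_FULL) → (Dock, drive_fwd)

SIG_OK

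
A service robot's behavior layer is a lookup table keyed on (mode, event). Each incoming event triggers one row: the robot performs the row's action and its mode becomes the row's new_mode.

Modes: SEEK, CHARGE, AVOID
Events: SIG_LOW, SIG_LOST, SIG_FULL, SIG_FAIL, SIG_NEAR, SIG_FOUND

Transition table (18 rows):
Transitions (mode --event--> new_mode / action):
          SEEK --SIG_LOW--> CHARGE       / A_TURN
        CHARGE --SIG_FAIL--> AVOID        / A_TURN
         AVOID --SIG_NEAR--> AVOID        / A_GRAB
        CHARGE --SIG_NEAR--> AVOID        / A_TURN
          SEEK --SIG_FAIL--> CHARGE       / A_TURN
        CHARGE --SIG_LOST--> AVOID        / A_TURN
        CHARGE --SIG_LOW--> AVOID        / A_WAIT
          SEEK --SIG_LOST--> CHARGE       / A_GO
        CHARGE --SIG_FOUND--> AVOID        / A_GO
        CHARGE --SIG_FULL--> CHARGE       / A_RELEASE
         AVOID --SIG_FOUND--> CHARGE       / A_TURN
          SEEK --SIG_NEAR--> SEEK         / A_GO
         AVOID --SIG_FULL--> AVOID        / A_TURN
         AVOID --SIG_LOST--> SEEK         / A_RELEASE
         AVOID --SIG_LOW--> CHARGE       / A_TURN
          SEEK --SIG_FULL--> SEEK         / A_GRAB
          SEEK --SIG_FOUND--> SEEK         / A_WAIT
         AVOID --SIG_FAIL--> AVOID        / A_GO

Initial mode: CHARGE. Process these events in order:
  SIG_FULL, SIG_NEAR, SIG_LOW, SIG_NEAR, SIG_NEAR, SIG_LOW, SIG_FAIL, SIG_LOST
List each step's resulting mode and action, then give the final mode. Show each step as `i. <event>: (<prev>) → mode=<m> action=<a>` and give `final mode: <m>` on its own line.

final mode: SEEK

1. SIG_FULL: (CHARGE) → mode=CHARGE action=A_RELEASE
2. SIG_NEAR: (CHARGE) → mode=AVOID action=A_TURN
3. SIG_LOW: (AVOID) → mode=CHARGE action=A_TURN
4. SIG_NEAR: (CHARGE) → mode=AVOID action=A_TURN
5. SIG_NEAR: (AVOID) → mode=AVOID action=A_GRAB
6. SIG_LOW: (AVOID) → mode=CHARGE action=A_TURN
7. SIG_FAIL: (CHARGE) → mode=AVOID action=A_TURN
8. SIG_LOST: (AVOID) → mode=SEEK action=A_RELEASE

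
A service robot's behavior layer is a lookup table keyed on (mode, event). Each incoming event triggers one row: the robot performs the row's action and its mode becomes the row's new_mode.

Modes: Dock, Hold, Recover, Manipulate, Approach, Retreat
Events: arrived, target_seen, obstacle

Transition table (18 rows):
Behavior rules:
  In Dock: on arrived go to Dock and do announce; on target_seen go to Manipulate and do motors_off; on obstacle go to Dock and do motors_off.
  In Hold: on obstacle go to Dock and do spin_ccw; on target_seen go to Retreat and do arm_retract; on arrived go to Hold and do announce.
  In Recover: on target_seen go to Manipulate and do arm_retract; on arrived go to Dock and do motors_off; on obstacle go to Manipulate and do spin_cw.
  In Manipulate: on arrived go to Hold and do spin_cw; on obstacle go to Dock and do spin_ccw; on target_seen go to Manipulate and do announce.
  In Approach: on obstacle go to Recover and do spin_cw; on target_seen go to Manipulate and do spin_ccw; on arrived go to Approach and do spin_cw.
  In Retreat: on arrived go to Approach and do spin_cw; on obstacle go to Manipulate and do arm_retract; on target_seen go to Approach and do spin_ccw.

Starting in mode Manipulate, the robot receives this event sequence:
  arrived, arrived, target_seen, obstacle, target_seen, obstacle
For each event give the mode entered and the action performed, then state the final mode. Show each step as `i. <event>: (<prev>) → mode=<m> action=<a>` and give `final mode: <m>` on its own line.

final mode: Dock

1. arrived: (Manipulate) → mode=Hold action=spin_cw
2. arrived: (Hold) → mode=Hold action=announce
3. target_seen: (Hold) → mode=Retreat action=arm_retract
4. obstacle: (Retreat) → mode=Manipulate action=arm_retract
5. target_seen: (Manipulate) → mode=Manipulate action=announce
6. obstacle: (Manipulate) → mode=Dock action=spin_ccw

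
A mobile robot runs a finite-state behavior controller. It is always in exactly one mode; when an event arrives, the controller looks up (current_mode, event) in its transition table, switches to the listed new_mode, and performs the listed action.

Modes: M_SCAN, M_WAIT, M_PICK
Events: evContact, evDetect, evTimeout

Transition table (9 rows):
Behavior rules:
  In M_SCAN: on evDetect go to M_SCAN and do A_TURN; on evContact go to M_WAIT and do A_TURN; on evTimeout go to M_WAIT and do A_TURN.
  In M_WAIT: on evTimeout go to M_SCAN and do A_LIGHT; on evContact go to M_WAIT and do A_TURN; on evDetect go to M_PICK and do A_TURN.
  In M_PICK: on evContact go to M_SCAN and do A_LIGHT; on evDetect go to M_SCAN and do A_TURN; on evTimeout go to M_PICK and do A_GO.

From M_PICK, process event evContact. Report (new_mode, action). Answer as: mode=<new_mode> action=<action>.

current mode = M_PICK; filter table to that mode:
  (M_PICK, evContact) → (M_SCAN, A_LIGHT)  ← event matches
  (M_PICK, evDetect) → (M_SCAN, A_TURN)
  (M_PICK, evTimeout) → (M_PICK, A_GO)
event = evContact selects (M_SCAN, A_LIGHT)

mode=M_SCAN action=A_LIGHT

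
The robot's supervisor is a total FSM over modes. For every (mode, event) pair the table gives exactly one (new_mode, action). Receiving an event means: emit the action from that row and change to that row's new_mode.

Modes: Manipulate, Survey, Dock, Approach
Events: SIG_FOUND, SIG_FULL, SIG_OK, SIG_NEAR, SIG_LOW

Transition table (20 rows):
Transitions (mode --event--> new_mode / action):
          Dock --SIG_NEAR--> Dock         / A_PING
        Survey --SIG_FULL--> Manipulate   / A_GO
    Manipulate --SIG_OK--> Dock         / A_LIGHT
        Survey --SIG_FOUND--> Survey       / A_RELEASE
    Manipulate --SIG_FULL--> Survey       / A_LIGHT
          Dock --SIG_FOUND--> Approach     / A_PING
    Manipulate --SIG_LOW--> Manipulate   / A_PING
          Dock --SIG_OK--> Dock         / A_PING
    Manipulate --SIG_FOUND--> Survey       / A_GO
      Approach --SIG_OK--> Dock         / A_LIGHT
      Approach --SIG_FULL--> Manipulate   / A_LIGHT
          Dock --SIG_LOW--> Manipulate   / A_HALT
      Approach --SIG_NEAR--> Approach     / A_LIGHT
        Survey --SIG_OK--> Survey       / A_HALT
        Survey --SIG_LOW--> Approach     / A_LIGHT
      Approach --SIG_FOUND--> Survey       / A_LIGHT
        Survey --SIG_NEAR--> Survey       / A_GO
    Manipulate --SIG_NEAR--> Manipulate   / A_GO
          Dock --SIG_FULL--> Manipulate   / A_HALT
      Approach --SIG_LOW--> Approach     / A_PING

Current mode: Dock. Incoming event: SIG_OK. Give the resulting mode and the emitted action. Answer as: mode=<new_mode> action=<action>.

mode=Dock action=A_PING

current mode = Dock; filter table to that mode:
  (Dock, SIG_NEAR) → (Dock, A_PING)
  (Dock, SIG_FOUND) → (Approach, A_PING)
  (Dock, SIG_OK) → (Dock, A_PING)  ← event matches
  (Dock, SIG_LOW) → (Manipulate, A_HALT)
  (Dock, SIG_FULL) → (Manipulate, A_HALT)
event = SIG_OK selects (Dock, A_PING)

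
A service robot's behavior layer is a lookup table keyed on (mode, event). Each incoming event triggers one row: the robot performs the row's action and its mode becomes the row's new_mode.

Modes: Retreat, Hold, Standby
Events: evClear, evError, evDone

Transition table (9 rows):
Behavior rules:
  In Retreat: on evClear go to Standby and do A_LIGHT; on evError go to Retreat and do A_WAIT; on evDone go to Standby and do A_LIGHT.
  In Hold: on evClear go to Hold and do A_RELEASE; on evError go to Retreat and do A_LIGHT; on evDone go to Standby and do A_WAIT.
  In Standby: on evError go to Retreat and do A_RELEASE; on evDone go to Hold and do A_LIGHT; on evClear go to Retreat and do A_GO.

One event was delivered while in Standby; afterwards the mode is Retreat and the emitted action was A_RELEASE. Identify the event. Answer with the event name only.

evError

try evClear: (Standby, evClear) → (Retreat, A_GO)
try evError: (Standby, evError) → (Retreat, A_RELEASE)  ← matches
try evDone: (Standby, evDone) → (Hold, A_LIGHT)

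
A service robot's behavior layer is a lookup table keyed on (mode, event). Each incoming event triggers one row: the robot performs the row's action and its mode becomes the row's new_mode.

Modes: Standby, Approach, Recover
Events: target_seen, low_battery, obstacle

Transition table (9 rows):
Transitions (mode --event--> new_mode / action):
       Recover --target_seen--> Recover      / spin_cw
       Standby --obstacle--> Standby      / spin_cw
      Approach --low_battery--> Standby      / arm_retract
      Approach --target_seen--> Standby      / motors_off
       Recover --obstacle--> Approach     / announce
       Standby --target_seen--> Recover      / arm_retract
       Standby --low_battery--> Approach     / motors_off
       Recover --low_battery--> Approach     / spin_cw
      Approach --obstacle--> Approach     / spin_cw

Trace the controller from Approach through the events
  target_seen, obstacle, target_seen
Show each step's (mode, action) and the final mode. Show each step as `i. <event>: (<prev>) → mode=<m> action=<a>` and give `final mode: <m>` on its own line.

1. target_seen: (Approach) → mode=Standby action=motors_off
2. obstacle: (Standby) → mode=Standby action=spin_cw
3. target_seen: (Standby) → mode=Recover action=arm_retract

final mode: Recover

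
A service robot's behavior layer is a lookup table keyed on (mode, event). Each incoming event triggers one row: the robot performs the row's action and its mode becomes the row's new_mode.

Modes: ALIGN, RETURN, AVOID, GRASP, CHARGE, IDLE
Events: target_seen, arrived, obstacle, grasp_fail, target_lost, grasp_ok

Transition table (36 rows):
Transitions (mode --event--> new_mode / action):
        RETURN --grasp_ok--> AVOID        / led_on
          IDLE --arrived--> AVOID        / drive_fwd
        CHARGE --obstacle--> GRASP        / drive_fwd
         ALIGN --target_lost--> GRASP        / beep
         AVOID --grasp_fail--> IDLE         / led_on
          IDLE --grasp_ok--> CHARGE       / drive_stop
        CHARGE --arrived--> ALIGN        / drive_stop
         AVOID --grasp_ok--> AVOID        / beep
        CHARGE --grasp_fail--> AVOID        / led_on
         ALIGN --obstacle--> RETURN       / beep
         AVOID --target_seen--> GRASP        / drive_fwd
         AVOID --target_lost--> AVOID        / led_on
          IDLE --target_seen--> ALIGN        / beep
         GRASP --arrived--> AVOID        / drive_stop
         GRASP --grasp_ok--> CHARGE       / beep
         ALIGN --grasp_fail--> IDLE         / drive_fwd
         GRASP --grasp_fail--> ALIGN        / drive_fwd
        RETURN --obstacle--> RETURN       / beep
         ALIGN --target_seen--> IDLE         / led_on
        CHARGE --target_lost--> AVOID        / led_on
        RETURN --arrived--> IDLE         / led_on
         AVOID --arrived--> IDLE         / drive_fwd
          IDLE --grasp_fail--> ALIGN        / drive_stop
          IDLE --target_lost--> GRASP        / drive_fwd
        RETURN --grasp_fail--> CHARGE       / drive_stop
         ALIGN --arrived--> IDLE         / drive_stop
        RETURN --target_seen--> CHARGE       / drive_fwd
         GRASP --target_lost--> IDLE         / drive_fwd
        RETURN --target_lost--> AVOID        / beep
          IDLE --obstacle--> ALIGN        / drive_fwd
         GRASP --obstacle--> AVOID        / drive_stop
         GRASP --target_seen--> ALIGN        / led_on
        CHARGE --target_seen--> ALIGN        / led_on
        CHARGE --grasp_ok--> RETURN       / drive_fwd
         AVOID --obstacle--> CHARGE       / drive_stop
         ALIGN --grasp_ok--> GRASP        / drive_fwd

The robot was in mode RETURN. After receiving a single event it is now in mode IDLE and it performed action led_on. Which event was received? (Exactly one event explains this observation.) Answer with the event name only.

arrived

try target_seen: (RETURN, target_seen) → (CHARGE, drive_fwd)
try arrived: (RETURN, arrived) → (IDLE, led_on)  ← matches
try obstacle: (RETURN, obstacle) → (RETURN, beep)
try grasp_fail: (RETURN, grasp_fail) → (CHARGE, drive_stop)
try target_lost: (RETURN, target_lost) → (AVOID, beep)
try grasp_ok: (RETURN, grasp_ok) → (AVOID, led_on)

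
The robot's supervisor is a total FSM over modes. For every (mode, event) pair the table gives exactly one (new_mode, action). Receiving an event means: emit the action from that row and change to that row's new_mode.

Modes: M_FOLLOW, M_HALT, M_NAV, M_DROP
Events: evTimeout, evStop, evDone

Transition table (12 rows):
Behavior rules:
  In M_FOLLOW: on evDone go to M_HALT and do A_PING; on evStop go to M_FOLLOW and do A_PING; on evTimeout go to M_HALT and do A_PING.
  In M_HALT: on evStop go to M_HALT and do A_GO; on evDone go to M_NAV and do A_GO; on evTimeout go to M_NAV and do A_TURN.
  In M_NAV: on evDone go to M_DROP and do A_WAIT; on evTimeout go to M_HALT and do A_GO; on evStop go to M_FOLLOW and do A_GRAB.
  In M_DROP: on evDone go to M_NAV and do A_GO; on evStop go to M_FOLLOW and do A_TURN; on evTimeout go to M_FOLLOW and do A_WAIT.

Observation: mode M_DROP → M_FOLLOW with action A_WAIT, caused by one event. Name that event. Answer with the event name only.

evTimeout

try evTimeout: (M_DROP, evTimeout) → (M_FOLLOW, A_WAIT)  ← matches
try evStop: (M_DROP, evStop) → (M_FOLLOW, A_TURN)
try evDone: (M_DROP, evDone) → (M_NAV, A_GO)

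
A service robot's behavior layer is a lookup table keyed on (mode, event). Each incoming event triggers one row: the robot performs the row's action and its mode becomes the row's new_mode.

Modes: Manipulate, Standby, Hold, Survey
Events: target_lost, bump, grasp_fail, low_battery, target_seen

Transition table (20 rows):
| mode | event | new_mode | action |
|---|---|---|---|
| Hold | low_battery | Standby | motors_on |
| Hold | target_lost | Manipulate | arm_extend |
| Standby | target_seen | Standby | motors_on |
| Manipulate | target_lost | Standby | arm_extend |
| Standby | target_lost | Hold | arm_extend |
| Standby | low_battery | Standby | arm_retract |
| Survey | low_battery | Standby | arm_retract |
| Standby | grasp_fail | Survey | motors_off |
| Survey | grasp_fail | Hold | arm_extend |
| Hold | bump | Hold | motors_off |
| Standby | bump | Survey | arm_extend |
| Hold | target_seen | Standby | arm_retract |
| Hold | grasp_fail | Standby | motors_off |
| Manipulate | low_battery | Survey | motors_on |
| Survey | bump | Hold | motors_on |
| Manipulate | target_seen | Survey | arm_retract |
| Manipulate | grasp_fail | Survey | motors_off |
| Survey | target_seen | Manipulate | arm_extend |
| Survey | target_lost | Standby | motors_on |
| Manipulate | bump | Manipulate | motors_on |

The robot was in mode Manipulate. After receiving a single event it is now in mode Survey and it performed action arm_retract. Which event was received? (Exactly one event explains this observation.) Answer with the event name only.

try target_lost: (Manipulate, target_lost) → (Standby, arm_extend)
try bump: (Manipulate, bump) → (Manipulate, motors_on)
try grasp_fail: (Manipulate, grasp_fail) → (Survey, motors_off)
try low_battery: (Manipulate, low_battery) → (Survey, motors_on)
try target_seen: (Manipulate, target_seen) → (Survey, arm_retract)  ← matches

target_seen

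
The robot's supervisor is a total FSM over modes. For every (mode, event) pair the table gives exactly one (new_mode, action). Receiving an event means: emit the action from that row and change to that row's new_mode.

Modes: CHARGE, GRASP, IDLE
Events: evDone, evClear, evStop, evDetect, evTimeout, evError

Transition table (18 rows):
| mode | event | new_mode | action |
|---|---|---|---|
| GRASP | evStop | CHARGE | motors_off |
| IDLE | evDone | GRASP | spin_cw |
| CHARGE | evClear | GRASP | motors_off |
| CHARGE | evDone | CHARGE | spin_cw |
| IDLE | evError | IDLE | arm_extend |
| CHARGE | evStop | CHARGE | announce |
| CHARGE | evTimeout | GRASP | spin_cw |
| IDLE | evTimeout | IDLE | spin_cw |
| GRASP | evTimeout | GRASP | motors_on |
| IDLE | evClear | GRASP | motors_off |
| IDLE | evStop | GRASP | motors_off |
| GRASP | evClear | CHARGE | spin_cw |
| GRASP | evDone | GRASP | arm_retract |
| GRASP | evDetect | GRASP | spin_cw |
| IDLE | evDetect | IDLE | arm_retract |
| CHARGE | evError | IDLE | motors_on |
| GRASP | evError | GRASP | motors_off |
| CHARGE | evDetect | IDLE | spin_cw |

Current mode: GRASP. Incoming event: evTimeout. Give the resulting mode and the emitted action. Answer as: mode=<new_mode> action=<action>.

mode=GRASP action=motors_on

current mode = GRASP; filter table to that mode:
  (GRASP, evStop) → (CHARGE, motors_off)
  (GRASP, evTimeout) → (GRASP, motors_on)  ← event matches
  (GRASP, evClear) → (CHARGE, spin_cw)
  (GRASP, evDone) → (GRASP, arm_retract)
  (GRASP, evDetect) → (GRASP, spin_cw)
  (GRASP, evError) → (GRASP, motors_off)
event = evTimeout selects (GRASP, motors_on)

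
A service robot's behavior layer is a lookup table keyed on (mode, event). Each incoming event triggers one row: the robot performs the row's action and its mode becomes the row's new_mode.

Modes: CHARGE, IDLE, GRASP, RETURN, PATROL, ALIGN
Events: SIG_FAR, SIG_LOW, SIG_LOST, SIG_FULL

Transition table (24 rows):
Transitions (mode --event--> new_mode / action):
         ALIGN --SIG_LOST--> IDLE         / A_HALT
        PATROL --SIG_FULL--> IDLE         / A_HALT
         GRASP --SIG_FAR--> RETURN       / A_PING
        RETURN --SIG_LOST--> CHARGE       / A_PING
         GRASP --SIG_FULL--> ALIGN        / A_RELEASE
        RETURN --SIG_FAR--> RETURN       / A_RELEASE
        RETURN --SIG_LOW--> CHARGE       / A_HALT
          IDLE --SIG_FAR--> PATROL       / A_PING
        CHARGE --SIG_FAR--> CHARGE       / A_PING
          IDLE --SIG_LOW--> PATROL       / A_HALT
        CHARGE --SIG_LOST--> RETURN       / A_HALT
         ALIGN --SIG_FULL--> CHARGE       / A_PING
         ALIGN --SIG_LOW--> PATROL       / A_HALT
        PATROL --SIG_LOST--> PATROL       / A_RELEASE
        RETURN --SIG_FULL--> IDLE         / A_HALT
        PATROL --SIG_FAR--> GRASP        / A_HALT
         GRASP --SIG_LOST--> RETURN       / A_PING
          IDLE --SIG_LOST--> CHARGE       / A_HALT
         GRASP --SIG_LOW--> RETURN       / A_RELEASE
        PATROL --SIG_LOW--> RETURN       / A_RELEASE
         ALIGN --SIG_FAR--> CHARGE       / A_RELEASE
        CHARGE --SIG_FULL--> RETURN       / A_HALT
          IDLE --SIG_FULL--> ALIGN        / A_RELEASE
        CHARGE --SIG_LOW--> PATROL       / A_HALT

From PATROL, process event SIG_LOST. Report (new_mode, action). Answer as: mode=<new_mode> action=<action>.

mode=PATROL action=A_RELEASE

current mode = PATROL; filter table to that mode:
  (PATROL, SIG_FULL) → (IDLE, A_HALT)
  (PATROL, SIG_LOST) → (PATROL, A_RELEASE)  ← event matches
  (PATROL, SIG_FAR) → (GRASP, A_HALT)
  (PATROL, SIG_LOW) → (RETURN, A_RELEASE)
event = SIG_LOST selects (PATROL, A_RELEASE)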